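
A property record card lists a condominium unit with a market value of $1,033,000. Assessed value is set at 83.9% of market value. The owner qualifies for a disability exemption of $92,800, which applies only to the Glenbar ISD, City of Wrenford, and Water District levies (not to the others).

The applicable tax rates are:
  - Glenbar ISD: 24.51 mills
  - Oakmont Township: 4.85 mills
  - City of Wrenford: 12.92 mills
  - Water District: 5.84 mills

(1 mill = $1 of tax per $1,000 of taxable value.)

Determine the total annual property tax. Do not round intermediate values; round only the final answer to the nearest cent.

$37,689.52

Assessed value = $1,033,000 × 0.839 = $866,687
Glenbar ISD: ($866,687 − $92,800) × 0.02451 = $773,887 × 0.02451 = $18,967.97037
Oakmont Township: $866,687 × 0.00485 = $4,203.43195
City of Wrenford: ($866,687 − $92,800) × 0.01292 = $773,887 × 0.01292 = $9,998.62004
Water District: ($866,687 − $92,800) × 0.00584 = $773,887 × 0.00584 = $4,519.50008
Total = $37,689.52244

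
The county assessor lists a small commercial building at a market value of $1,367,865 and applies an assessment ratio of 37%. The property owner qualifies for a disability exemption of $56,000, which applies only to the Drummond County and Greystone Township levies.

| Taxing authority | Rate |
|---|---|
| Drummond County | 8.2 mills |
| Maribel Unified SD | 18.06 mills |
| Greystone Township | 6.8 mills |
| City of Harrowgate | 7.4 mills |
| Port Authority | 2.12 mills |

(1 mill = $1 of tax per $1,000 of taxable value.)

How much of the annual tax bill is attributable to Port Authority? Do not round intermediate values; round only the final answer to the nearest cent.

Assessed value = $1,367,865 × 0.37 = $506,110.05
Port Authority taxable value = $506,110.05 (exemption does not apply)
Port Authority levy = $506,110.05 × 0.00212 = $1,072.953306

$1,072.95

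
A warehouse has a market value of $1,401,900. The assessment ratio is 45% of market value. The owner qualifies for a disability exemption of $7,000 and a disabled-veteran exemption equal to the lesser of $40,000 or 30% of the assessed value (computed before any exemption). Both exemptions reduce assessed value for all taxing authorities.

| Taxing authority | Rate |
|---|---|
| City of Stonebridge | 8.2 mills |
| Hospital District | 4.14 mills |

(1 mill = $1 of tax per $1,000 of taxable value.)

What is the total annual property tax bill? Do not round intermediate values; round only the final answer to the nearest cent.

$7,204.77

Assessed value = $1,401,900 × 0.45 = $630,855
Disabled-veteran exemption = min($40,000, 30% × $630,855) = min($40,000, $189,256.5) = $40,000 (dollar cap binds)
Taxable value = $630,855 − $7,000 − $40,000 = $583,855
City of Stonebridge: $583,855 × 0.0082 = $4,787.611
Hospital District: $583,855 × 0.00414 = $2,417.1597
Total = $7,204.7707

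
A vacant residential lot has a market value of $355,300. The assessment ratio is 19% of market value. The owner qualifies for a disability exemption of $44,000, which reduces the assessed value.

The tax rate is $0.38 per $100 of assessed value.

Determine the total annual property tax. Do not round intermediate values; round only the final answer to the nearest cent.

$89.33

Assessed value = $355,300 × 0.19 = $67,507
Taxable value = $67,507 − $44,000 = $23,507
Tax = $23,507 × 0.0038 = $89.3266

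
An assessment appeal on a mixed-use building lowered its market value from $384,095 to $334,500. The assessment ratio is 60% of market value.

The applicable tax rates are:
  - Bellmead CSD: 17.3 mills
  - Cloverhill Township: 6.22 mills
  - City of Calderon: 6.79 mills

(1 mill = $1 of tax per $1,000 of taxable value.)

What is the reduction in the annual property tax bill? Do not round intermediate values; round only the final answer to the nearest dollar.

$902

Old assessed value = $384,095 × 0.6 = $230,457
New assessed value = $334,500 × 0.6 = $200,700
Combined rate = 0.0173 + 0.00622 + 0.00679 = 0.03031
Old tax = $230,457 × 0.03031 = $6,985.15167
New tax = $200,700 × 0.03031 = $6,083.217
Reduction = $6,985.15167 − $6,083.217 = $901.93467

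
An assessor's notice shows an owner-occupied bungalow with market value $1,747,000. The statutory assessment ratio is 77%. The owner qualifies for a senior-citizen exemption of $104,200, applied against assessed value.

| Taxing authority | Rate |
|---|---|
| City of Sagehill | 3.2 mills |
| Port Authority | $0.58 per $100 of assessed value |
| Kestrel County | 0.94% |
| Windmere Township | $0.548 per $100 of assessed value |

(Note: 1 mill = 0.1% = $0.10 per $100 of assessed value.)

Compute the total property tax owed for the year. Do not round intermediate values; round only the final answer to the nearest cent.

Assessed value = $1,747,000 × 0.77 = $1,345,190
Taxable value = $1,345,190 − $104,200 = $1,240,990
City of Sagehill: $1,240,990 × 0.0032 = $3,971.168
Port Authority: $1,240,990 × 0.0058 = $7,197.742
Kestrel County: $1,240,990 × 0.0094 = $11,665.306
Windmere Township: $1,240,990 × 0.00548 = $6,800.6252
Total = $29,634.8412

$29,634.84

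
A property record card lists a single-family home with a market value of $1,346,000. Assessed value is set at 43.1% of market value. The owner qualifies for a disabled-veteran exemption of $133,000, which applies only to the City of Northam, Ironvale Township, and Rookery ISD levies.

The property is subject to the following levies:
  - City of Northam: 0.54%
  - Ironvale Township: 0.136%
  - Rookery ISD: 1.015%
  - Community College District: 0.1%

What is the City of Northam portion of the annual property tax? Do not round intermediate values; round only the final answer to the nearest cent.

Assessed value = $1,346,000 × 0.431 = $580,126
City of Northam taxable value = $580,126 − $133,000 = $447,126
City of Northam levy = $447,126 × 0.0054 = $2,414.4804

$2,414.48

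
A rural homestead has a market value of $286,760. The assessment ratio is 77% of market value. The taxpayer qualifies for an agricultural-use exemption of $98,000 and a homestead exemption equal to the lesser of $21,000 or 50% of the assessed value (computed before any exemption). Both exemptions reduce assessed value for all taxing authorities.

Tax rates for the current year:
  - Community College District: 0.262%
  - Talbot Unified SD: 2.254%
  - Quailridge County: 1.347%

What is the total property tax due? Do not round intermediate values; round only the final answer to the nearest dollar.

Assessed value = $286,760 × 0.77 = $220,805.2
Homestead exemption = min($21,000, 50% × $220,805.2) = min($21,000, $110,402.6) = $21,000 (dollar cap binds)
Taxable value = $220,805.2 − $98,000 − $21,000 = $101,805.2
Community College District: $101,805.2 × 0.00262 = $266.729624
Talbot Unified SD: $101,805.2 × 0.02254 = $2,294.689208
Quailridge County: $101,805.2 × 0.01347 = $1,371.316044
Total = $3,932.734876

$3,933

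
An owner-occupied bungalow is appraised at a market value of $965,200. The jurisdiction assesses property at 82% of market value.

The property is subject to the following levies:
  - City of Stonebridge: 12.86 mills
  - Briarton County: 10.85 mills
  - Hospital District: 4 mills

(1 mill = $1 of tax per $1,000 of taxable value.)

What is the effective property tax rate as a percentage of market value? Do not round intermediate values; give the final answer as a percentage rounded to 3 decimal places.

2.272%

Assessed value = $965,200 × 0.82 = $791,464
City of Stonebridge: $791,464 × 0.01286 = $10,178.22704
Briarton County: $791,464 × 0.01085 = $8,587.3844
Hospital District: $791,464 × 0.004 = $3,165.856
Total tax = $21,931.46744
Effective rate = $21,931.46744 ÷ $965,200 = 2.272% of market value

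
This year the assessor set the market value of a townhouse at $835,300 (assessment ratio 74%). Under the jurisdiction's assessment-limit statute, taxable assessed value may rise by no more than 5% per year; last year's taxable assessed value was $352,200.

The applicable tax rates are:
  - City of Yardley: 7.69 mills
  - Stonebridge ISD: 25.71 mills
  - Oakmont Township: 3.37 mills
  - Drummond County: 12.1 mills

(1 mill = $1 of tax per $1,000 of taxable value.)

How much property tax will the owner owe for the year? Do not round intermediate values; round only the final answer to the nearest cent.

Uncapped assessed value = $835,300 × 0.74 = $618,122
Cap limit = $352,200 × 1.05 = $369,810
Taxable assessed value = min($618,122, $369,810) = $369,810 (cap binds)
City of Yardley: $369,810 × 0.00769 = $2,843.8389
Stonebridge ISD: $369,810 × 0.02571 = $9,507.8151
Oakmont Township: $369,810 × 0.00337 = $1,246.2597
Drummond County: $369,810 × 0.0121 = $4,474.701
Total = $18,072.6147

$18,072.61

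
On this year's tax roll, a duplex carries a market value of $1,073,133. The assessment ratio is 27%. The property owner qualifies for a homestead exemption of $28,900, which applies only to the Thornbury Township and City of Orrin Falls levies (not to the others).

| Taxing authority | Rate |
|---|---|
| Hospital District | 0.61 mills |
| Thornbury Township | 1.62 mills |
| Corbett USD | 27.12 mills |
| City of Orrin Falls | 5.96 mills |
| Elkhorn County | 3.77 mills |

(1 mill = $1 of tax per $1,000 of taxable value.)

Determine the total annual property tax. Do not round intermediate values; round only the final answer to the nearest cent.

$11,104.21

Assessed value = $1,073,133 × 0.27 = $289,745.91
Hospital District: $289,745.91 × 0.00061 = $176.7450051
Thornbury Township: ($289,745.91 − $28,900) × 0.00162 = $260,845.91 × 0.00162 = $422.5703742
Corbett USD: $289,745.91 × 0.02712 = $7,857.9090792
City of Orrin Falls: ($289,745.91 − $28,900) × 0.00596 = $260,845.91 × 0.00596 = $1,554.6416236
Elkhorn County: $289,745.91 × 0.00377 = $1,092.3420807
Total = $11,104.2081628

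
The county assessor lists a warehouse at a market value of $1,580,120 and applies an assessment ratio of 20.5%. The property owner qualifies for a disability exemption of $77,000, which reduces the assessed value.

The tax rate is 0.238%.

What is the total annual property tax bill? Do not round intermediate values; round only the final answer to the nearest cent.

Assessed value = $1,580,120 × 0.205 = $323,924.6
Taxable value = $323,924.6 − $77,000 = $246,924.6
Tax = $246,924.6 × 0.00238 = $587.680548

$587.68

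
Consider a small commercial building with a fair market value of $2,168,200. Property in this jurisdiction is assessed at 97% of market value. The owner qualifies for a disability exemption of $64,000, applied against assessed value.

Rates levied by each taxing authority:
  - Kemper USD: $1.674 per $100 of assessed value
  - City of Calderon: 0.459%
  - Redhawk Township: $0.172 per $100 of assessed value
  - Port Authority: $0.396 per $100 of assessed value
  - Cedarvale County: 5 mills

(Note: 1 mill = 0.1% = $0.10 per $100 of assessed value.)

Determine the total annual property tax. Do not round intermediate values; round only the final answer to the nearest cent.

$65,273.32

Assessed value = $2,168,200 × 0.97 = $2,103,154
Taxable value = $2,103,154 − $64,000 = $2,039,154
Kemper USD: $2,039,154 × 0.01674 = $34,135.43796
City of Calderon: $2,039,154 × 0.00459 = $9,359.71686
Redhawk Township: $2,039,154 × 0.00172 = $3,507.34488
Port Authority: $2,039,154 × 0.00396 = $8,075.04984
Cedarvale County: $2,039,154 × 0.005 = $10,195.77
Total = $65,273.31954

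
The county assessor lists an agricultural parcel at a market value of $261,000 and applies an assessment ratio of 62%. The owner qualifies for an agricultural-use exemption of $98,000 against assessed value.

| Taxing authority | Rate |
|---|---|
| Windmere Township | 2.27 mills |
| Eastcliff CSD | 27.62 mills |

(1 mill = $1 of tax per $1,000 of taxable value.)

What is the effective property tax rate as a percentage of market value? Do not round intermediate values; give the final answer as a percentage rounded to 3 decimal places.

Assessed value = $261,000 × 0.62 = $161,820
Taxable value = $161,820 − $98,000 = $63,820
Windmere Township: $63,820 × 0.00227 = $144.8714
Eastcliff CSD: $63,820 × 0.02762 = $1,762.7084
Total tax = $1,907.5798
Effective rate = $1,907.5798 ÷ $261,000 = 0.731% of market value

0.731%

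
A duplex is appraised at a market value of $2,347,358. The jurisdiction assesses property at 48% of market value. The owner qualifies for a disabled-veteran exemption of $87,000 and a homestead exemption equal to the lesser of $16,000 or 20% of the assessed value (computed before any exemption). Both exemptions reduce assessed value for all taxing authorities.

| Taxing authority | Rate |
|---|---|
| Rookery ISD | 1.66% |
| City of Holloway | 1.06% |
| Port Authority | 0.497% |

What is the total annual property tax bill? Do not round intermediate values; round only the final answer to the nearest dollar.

Assessed value = $2,347,358 × 0.48 = $1,126,731.84
Homestead exemption = min($16,000, 20% × $1,126,731.84) = min($16,000, $225,346.368) = $16,000 (dollar cap binds)
Taxable value = $1,126,731.84 − $87,000 − $16,000 = $1,023,731.84
Rookery ISD: $1,023,731.84 × 0.0166 = $16,993.948544
City of Holloway: $1,023,731.84 × 0.0106 = $10,851.557504
Port Authority: $1,023,731.84 × 0.00497 = $5,087.9472448
Total = $32,933.4532928

$32,933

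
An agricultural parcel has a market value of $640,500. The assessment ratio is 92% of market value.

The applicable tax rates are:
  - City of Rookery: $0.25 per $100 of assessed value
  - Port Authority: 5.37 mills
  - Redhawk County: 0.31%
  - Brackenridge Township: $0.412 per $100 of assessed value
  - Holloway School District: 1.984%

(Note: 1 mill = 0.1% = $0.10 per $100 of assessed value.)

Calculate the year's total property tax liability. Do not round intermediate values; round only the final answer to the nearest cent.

Assessed value = $640,500 × 0.92 = $589,260
City of Rookery: $589,260 × 0.0025 = $1,473.15
Port Authority: $589,260 × 0.00537 = $3,164.3262
Redhawk County: $589,260 × 0.0031 = $1,826.706
Brackenridge Township: $589,260 × 0.00412 = $2,427.7512
Holloway School District: $589,260 × 0.01984 = $11,690.9184
Total = $20,582.8518

$20,582.85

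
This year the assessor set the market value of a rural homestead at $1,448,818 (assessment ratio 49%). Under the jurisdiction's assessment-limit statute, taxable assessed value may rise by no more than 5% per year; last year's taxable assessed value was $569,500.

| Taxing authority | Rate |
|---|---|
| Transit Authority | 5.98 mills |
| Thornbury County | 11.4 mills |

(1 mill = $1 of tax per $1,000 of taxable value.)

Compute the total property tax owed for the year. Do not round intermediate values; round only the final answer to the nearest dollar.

$10,393

Uncapped assessed value = $1,448,818 × 0.49 = $709,920.82
Cap limit = $569,500 × 1.05 = $597,975
Taxable assessed value = min($709,920.82, $597,975) = $597,975 (cap binds)
Transit Authority: $597,975 × 0.00598 = $3,575.8905
Thornbury County: $597,975 × 0.0114 = $6,816.915
Total = $10,392.8055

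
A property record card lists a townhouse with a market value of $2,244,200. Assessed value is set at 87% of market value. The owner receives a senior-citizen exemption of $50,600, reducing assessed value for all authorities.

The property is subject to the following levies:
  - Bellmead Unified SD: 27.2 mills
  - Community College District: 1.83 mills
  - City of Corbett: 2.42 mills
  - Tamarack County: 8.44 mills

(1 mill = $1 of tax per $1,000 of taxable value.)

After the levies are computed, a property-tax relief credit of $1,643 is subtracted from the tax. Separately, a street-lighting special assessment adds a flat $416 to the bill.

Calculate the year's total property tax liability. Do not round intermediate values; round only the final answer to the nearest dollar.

$74,638

Assessed value = $2,244,200 × 0.87 = $1,952,454
Taxable value = $1,952,454 − $50,600 = $1,901,854
Bellmead Unified SD: $1,901,854 × 0.0272 = $51,730.4288
Community College District: $1,901,854 × 0.00183 = $3,480.39282
City of Corbett: $1,901,854 × 0.00242 = $4,602.48668
Tamarack County: $1,901,854 × 0.00844 = $16,051.64776
Levies subtotal = $75,864.95606
After credit = $75,864.95606 − $1,643 = $74,221.95606
Total = $74,221.95606 + $416 = $74,637.95606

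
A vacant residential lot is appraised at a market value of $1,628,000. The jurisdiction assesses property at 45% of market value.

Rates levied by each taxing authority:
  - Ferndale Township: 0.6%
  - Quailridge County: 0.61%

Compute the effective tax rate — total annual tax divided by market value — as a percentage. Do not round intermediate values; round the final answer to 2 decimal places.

0.54%

Assessed value = $1,628,000 × 0.45 = $732,600
Ferndale Township: $732,600 × 0.006 = $4,395.6
Quailridge County: $732,600 × 0.0061 = $4,468.86
Total tax = $8,864.46
Effective rate = $8,864.46 ÷ $1,628,000 = 0.54% of market value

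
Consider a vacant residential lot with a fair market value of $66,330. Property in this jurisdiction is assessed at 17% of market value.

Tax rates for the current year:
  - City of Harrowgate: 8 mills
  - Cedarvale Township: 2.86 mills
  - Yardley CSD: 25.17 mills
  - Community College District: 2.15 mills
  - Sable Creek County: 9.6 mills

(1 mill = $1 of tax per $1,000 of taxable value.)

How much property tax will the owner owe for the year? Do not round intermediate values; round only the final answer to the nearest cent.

Assessed value = $66,330 × 0.17 = $11,276.1
City of Harrowgate: $11,276.1 × 0.008 = $90.2088
Cedarvale Township: $11,276.1 × 0.00286 = $32.249646
Yardley CSD: $11,276.1 × 0.02517 = $283.819437
Community College District: $11,276.1 × 0.00215 = $24.243615
Sable Creek County: $11,276.1 × 0.0096 = $108.25056
Total = $90.2088 + $32.249646 + $283.819437 + $24.243615 + $108.25056 = $538.772058

$538.77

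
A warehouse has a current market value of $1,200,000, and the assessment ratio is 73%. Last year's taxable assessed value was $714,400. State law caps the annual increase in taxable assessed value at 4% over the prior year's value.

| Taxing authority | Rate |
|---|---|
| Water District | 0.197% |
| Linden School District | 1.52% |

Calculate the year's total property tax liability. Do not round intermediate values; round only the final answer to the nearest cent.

$12,756.90

Uncapped assessed value = $1,200,000 × 0.73 = $876,000
Cap limit = $714,400 × 1.04 = $742,976
Taxable assessed value = min($876,000, $742,976) = $742,976 (cap binds)
Water District: $742,976 × 0.00197 = $1,463.66272
Linden School District: $742,976 × 0.0152 = $11,293.2352
Total = $12,756.89792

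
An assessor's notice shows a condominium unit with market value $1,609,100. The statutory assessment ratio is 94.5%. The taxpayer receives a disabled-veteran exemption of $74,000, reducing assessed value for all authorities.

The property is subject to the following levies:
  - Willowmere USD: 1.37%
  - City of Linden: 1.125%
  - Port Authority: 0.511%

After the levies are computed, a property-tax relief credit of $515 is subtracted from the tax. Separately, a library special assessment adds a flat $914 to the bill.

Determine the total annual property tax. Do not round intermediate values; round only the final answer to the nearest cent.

$43,883.78

Assessed value = $1,609,100 × 0.945 = $1,520,599.5
Taxable value = $1,520,599.5 − $74,000 = $1,446,599.5
Willowmere USD: $1,446,599.5 × 0.0137 = $19,818.41315
City of Linden: $1,446,599.5 × 0.01125 = $16,274.244375
Port Authority: $1,446,599.5 × 0.00511 = $7,392.123445
Levies subtotal = $43,484.78097
After credit = $43,484.78097 − $515 = $42,969.78097
Total = $42,969.78097 + $914 = $43,883.78097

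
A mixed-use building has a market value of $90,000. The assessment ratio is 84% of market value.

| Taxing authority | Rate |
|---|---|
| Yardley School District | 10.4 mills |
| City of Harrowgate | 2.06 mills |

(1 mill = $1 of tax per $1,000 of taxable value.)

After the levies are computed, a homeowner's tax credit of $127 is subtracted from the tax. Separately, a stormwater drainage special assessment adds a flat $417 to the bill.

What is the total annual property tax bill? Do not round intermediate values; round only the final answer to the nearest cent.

$1,231.98

Assessed value = $90,000 × 0.84 = $75,600
Yardley School District: $75,600 × 0.0104 = $786.24
City of Harrowgate: $75,600 × 0.00206 = $155.736
Levies subtotal = $941.976
After credit = $941.976 − $127 = $814.976
Total = $814.976 + $417 = $1,231.976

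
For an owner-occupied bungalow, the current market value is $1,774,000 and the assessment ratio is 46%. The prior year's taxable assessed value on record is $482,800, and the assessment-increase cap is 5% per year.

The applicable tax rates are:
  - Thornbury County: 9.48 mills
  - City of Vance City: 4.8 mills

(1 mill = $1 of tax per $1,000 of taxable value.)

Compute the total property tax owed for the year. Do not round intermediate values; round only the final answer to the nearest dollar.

Uncapped assessed value = $1,774,000 × 0.46 = $816,040
Cap limit = $482,800 × 1.05 = $506,940
Taxable assessed value = min($816,040, $506,940) = $506,940 (cap binds)
Thornbury County: $506,940 × 0.00948 = $4,805.7912
City of Vance City: $506,940 × 0.0048 = $2,433.312
Total = $7,239.1032

$7,239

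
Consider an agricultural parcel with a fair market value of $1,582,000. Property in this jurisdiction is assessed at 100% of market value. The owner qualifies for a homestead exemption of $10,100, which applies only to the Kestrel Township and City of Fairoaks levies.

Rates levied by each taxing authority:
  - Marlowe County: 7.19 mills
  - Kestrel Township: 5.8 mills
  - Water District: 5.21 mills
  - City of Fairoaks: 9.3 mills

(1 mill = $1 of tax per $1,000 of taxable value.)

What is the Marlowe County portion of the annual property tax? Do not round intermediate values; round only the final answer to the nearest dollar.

$11,375

Assessed value = $1,582,000 × 1 = $1,582,000
Marlowe County taxable value = $1,582,000 (exemption does not apply)
Marlowe County levy = $1,582,000 × 0.00719 = $11,374.58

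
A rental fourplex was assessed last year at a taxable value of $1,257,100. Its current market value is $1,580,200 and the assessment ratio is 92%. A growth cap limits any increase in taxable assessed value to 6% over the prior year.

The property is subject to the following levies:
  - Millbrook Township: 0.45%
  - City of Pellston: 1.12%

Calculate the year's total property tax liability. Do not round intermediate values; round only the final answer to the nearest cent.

Uncapped assessed value = $1,580,200 × 0.92 = $1,453,784
Cap limit = $1,257,100 × 1.06 = $1,332,526
Taxable assessed value = min($1,453,784, $1,332,526) = $1,332,526 (cap binds)
Millbrook Township: $1,332,526 × 0.0045 = $5,996.367
City of Pellston: $1,332,526 × 0.0112 = $14,924.2912
Total = $20,920.6582

$20,920.66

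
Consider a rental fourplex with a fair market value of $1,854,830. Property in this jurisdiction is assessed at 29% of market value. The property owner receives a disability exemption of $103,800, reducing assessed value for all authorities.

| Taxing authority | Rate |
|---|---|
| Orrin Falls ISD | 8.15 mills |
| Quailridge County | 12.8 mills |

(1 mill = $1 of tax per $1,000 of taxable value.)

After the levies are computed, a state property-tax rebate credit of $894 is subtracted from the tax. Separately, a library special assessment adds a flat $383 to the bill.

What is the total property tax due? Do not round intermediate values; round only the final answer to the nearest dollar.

$8,583

Assessed value = $1,854,830 × 0.29 = $537,900.7
Taxable value = $537,900.7 − $103,800 = $434,100.7
Orrin Falls ISD: $434,100.7 × 0.00815 = $3,537.920705
Quailridge County: $434,100.7 × 0.0128 = $5,556.48896
Levies subtotal = $9,094.409665
After credit = $9,094.409665 − $894 = $8,200.409665
Total = $8,200.409665 + $383 = $8,583.409665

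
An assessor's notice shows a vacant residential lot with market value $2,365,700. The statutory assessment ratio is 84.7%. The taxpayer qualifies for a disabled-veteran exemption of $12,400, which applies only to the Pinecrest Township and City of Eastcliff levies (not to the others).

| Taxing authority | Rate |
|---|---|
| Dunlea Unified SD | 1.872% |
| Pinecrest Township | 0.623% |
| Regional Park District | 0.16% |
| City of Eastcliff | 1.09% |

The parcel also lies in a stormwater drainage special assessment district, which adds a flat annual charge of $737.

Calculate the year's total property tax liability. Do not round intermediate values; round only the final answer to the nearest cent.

Assessed value = $2,365,700 × 0.847 = $2,003,747.9
Dunlea Unified SD: $2,003,747.9 × 0.01872 = $37,510.160688
Pinecrest Township: ($2,003,747.9 − $12,400) × 0.00623 = $1,991,347.9 × 0.00623 = $12,406.097417
Regional Park District: $2,003,747.9 × 0.0016 = $3,205.99664
City of Eastcliff: ($2,003,747.9 − $12,400) × 0.0109 = $1,991,347.9 × 0.0109 = $21,705.69211
Levies subtotal = $74,827.946855
Total = $74,827.946855 + $737 = $75,564.946855

$75,564.95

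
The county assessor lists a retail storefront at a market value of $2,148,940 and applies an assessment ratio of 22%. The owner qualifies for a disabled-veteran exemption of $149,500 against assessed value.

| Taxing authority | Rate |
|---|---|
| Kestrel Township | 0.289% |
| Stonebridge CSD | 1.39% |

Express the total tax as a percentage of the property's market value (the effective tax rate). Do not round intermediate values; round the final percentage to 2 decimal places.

Assessed value = $2,148,940 × 0.22 = $472,766.8
Taxable value = $472,766.8 − $149,500 = $323,266.8
Kestrel Township: $323,266.8 × 0.00289 = $934.241052
Stonebridge CSD: $323,266.8 × 0.0139 = $4,493.40852
Total tax = $5,427.649572
Effective rate = $5,427.649572 ÷ $2,148,940 = 0.25% of market value

0.25%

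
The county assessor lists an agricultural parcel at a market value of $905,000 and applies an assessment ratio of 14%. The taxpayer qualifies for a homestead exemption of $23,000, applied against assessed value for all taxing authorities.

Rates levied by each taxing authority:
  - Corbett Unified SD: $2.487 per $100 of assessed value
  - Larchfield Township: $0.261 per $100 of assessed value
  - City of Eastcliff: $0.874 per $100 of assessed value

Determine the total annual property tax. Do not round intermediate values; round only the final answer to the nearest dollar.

$3,756

Assessed value = $905,000 × 0.14 = $126,700
Taxable value = $126,700 − $23,000 = $103,700
Corbett Unified SD: $103,700 × 0.02487 = $2,579.019
Larchfield Township: $103,700 × 0.00261 = $270.657
City of Eastcliff: $103,700 × 0.00874 = $906.338
Total = $2,579.019 + $270.657 + $906.338 = $3,756.014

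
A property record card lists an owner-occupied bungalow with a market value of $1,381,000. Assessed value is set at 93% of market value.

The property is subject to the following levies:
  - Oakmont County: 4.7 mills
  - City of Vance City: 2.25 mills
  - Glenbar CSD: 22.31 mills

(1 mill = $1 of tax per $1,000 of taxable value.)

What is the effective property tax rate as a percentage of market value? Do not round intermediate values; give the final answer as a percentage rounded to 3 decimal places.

2.721%

Assessed value = $1,381,000 × 0.93 = $1,284,330
Oakmont County: $1,284,330 × 0.0047 = $6,036.351
City of Vance City: $1,284,330 × 0.00225 = $2,889.7425
Glenbar CSD: $1,284,330 × 0.02231 = $28,653.4023
Total tax = $37,579.4958
Effective rate = $37,579.4958 ÷ $1,381,000 = 2.721% of market value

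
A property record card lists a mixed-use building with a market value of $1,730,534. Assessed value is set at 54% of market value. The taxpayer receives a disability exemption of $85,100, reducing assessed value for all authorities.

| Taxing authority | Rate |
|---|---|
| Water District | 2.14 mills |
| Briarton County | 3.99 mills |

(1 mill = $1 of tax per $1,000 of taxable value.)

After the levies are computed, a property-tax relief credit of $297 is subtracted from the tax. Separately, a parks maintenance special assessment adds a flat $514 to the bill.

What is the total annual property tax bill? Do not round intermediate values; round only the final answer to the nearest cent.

Assessed value = $1,730,534 × 0.54 = $934,488.36
Taxable value = $934,488.36 − $85,100 = $849,388.36
Water District: $849,388.36 × 0.00214 = $1,817.6910904
Briarton County: $849,388.36 × 0.00399 = $3,389.0595564
Levies subtotal = $5,206.7506468
After credit = $5,206.7506468 − $297 = $4,909.7506468
Total = $4,909.7506468 + $514 = $5,423.7506468

$5,423.75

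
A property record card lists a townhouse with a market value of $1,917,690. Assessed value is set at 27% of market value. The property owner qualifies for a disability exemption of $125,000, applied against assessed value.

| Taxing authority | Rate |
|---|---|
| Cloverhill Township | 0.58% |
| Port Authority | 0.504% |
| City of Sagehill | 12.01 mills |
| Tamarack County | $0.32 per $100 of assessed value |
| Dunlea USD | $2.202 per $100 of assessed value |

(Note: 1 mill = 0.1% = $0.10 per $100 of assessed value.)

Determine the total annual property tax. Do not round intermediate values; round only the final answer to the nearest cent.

Assessed value = $1,917,690 × 0.27 = $517,776.3
Taxable value = $517,776.3 − $125,000 = $392,776.3
Cloverhill Township: $392,776.3 × 0.0058 = $2,278.10254
Port Authority: $392,776.3 × 0.00504 = $1,979.592552
City of Sagehill: $392,776.3 × 0.01201 = $4,717.243363
Tamarack County: $392,776.3 × 0.0032 = $1,256.88416
Dunlea USD: $392,776.3 × 0.02202 = $8,648.934126
Total = $18,880.756741

$18,880.76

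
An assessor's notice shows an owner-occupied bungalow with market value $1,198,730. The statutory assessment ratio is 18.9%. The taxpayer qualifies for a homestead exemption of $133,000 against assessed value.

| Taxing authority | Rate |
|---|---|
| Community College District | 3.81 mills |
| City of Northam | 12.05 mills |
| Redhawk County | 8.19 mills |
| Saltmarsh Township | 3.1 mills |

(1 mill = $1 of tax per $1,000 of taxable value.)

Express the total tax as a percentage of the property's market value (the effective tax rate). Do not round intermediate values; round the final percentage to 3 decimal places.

0.212%

Assessed value = $1,198,730 × 0.189 = $226,559.97
Taxable value = $226,559.97 − $133,000 = $93,559.97
Community College District: $93,559.97 × 0.00381 = $356.4634857
City of Northam: $93,559.97 × 0.01205 = $1,127.3976385
Redhawk County: $93,559.97 × 0.00819 = $766.2561543
Saltmarsh Township: $93,559.97 × 0.0031 = $290.035907
Total tax = $2,540.1531855
Effective rate = $2,540.1531855 ÷ $1,198,730 = 0.212% of market value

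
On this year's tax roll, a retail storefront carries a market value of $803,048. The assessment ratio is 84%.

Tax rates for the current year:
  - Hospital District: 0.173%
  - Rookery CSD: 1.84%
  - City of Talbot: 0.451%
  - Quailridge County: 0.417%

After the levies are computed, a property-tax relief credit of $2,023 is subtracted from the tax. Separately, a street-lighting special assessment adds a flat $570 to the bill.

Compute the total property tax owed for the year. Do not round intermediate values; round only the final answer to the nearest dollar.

$17,981

Assessed value = $803,048 × 0.84 = $674,560.32
Hospital District: $674,560.32 × 0.00173 = $1,166.9893536
Rookery CSD: $674,560.32 × 0.0184 = $12,411.909888
City of Talbot: $674,560.32 × 0.00451 = $3,042.2670432
Quailridge County: $674,560.32 × 0.00417 = $2,812.9165344
Levies subtotal = $19,434.0828192
After credit = $19,434.0828192 − $2,023 = $17,411.0828192
Total = $17,411.0828192 + $570 = $17,981.0828192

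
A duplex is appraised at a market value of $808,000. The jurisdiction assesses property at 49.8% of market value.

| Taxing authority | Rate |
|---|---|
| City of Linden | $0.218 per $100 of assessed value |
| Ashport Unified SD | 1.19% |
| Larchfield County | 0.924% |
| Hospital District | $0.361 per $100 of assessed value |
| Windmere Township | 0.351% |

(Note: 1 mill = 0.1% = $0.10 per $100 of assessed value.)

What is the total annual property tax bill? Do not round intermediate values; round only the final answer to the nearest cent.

Assessed value = $808,000 × 0.498 = $402,384
City of Linden: $402,384 × 0.00218 = $877.19712
Ashport Unified SD: $402,384 × 0.0119 = $4,788.3696
Larchfield County: $402,384 × 0.00924 = $3,718.02816
Hospital District: $402,384 × 0.00361 = $1,452.60624
Windmere Township: $402,384 × 0.00351 = $1,412.36784
Total = $12,248.56896

$12,248.57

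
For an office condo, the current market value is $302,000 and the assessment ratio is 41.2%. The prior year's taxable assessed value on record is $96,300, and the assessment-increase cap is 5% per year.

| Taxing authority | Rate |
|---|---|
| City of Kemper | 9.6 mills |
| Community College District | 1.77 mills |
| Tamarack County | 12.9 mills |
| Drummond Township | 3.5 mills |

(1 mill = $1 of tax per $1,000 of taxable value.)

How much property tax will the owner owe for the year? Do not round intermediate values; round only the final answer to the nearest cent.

$2,807.96

Uncapped assessed value = $302,000 × 0.412 = $124,424
Cap limit = $96,300 × 1.05 = $101,115
Taxable assessed value = min($124,424, $101,115) = $101,115 (cap binds)
City of Kemper: $101,115 × 0.0096 = $970.704
Community College District: $101,115 × 0.00177 = $178.97355
Tamarack County: $101,115 × 0.0129 = $1,304.3835
Drummond Township: $101,115 × 0.0035 = $353.9025
Total = $2,807.96355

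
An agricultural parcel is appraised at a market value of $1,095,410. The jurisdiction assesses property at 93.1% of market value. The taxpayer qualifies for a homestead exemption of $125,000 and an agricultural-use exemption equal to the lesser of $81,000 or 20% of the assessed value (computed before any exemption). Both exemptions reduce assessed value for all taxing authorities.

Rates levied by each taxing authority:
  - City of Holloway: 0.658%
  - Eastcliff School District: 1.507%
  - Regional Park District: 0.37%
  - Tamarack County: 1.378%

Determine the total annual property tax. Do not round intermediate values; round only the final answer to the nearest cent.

Assessed value = $1,095,410 × 0.931 = $1,019,826.71
Agricultural-use exemption = min($81,000, 20% × $1,019,826.71) = min($81,000, $203,965.342) = $81,000 (dollar cap binds)
Taxable value = $1,019,826.71 − $125,000 − $81,000 = $813,826.71
City of Holloway: $813,826.71 × 0.00658 = $5,354.9797518
Eastcliff School District: $813,826.71 × 0.01507 = $12,264.3685197
Regional Park District: $813,826.71 × 0.0037 = $3,011.158827
Tamarack County: $813,826.71 × 0.01378 = $11,214.5320638
Total = $31,845.0391623

$31,845.04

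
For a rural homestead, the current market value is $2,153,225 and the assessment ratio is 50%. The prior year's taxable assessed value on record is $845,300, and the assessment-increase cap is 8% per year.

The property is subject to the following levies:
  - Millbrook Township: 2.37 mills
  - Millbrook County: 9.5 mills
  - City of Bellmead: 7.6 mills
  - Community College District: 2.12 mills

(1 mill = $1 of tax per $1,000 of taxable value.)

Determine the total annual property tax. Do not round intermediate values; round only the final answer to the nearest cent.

Uncapped assessed value = $2,153,225 × 0.5 = $1,076,612.5
Cap limit = $845,300 × 1.08 = $912,924
Taxable assessed value = min($1,076,612.5, $912,924) = $912,924 (cap binds)
Millbrook Township: $912,924 × 0.00237 = $2,163.62988
Millbrook County: $912,924 × 0.0095 = $8,672.778
City of Bellmead: $912,924 × 0.0076 = $6,938.2224
Community College District: $912,924 × 0.00212 = $1,935.39888
Total = $19,710.02916

$19,710.03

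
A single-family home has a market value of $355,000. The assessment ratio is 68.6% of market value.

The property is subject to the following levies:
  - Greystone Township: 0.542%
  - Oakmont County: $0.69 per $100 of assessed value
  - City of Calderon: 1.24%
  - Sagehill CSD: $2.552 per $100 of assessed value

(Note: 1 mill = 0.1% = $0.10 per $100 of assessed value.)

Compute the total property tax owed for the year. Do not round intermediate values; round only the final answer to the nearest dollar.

$12,235

Assessed value = $355,000 × 0.686 = $243,530
Greystone Township: $243,530 × 0.00542 = $1,319.9326
Oakmont County: $243,530 × 0.0069 = $1,680.357
City of Calderon: $243,530 × 0.0124 = $3,019.772
Sagehill CSD: $243,530 × 0.02552 = $6,214.8856
Total = $12,234.9472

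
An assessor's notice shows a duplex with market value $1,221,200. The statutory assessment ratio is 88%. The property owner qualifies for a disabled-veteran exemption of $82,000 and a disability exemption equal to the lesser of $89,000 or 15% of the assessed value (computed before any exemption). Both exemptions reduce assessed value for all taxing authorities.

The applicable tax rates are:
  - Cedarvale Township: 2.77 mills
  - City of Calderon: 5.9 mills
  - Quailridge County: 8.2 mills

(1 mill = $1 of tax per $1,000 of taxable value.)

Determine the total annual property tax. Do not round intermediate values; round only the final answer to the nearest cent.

$15,244.68

Assessed value = $1,221,200 × 0.88 = $1,074,656
Disability exemption = min($89,000, 15% × $1,074,656) = min($89,000, $161,198.4) = $89,000 (dollar cap binds)
Taxable value = $1,074,656 − $82,000 − $89,000 = $903,656
Cedarvale Township: $903,656 × 0.00277 = $2,503.12712
City of Calderon: $903,656 × 0.0059 = $5,331.5704
Quailridge County: $903,656 × 0.0082 = $7,409.9792
Total = $15,244.67672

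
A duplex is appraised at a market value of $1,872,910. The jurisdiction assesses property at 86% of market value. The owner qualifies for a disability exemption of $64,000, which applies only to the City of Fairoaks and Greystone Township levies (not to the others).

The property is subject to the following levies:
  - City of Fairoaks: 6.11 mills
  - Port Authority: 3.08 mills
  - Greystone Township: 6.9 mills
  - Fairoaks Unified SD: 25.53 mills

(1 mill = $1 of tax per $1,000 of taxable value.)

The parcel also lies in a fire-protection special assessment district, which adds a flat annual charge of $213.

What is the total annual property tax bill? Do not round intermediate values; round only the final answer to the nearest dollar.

Assessed value = $1,872,910 × 0.86 = $1,610,702.6
City of Fairoaks: ($1,610,702.6 − $64,000) × 0.00611 = $1,546,702.6 × 0.00611 = $9,450.352886
Port Authority: $1,610,702.6 × 0.00308 = $4,960.964008
Greystone Township: ($1,610,702.6 − $64,000) × 0.0069 = $1,546,702.6 × 0.0069 = $10,672.24794
Fairoaks Unified SD: $1,610,702.6 × 0.02553 = $41,121.237378
Levies subtotal = $66,204.802212
Total = $66,204.802212 + $213 = $66,417.802212

$66,418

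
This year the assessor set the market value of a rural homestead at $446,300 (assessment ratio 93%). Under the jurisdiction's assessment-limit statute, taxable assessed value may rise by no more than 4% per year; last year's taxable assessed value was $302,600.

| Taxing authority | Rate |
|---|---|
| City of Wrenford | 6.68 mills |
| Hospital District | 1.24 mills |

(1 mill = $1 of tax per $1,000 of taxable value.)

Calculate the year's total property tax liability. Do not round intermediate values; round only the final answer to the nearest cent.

$2,492.46

Uncapped assessed value = $446,300 × 0.93 = $415,059
Cap limit = $302,600 × 1.04 = $314,704
Taxable assessed value = min($415,059, $314,704) = $314,704 (cap binds)
City of Wrenford: $314,704 × 0.00668 = $2,102.22272
Hospital District: $314,704 × 0.00124 = $390.23296
Total = $2,492.45568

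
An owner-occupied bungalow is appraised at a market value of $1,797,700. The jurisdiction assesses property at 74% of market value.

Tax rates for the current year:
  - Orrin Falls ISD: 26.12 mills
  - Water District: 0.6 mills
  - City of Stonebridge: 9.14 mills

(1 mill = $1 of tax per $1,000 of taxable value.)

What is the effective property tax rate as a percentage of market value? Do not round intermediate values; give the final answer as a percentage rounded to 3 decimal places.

2.654%

Assessed value = $1,797,700 × 0.74 = $1,330,298
Orrin Falls ISD: $1,330,298 × 0.02612 = $34,747.38376
Water District: $1,330,298 × 0.0006 = $798.1788
City of Stonebridge: $1,330,298 × 0.00914 = $12,158.92372
Total tax = $47,704.48628
Effective rate = $47,704.48628 ÷ $1,797,700 = 2.654% of market value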